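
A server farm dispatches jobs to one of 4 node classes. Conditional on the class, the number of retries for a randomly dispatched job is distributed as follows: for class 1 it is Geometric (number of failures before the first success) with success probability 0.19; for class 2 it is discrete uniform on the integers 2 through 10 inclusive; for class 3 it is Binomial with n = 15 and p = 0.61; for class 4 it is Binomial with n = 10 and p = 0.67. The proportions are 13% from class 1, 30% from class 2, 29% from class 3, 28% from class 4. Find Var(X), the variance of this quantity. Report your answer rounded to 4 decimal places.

Per component, 1: μ=4.26316, E[X²]=40.6122; 2: μ=6, E[X²]=42.6667; 3: μ=9.15, E[X²]=87.291; 4: μ=6.7, E[X²]=47.101.
E[X] = 0.13·4.26316 + 0.3·6 + 0.29·9.15 + 0.28·6.7 = 6.88371.
E[X²] = 0.13·40.6122 + 0.3·42.6667 + 0.29·87.291 + 0.28·47.101 = 56.5823.
Var(X) = E[X²] − (E[X])² = 56.5823 − 47.3855 = 9.19678.

9.1968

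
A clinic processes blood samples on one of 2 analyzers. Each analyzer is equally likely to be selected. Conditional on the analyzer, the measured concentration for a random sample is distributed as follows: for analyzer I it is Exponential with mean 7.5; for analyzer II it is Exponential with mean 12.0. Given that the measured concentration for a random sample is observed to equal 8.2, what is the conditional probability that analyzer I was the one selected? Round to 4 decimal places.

Likelihoods f(8.2 | ·): I: 0.0446797; II: 0.0420776.
Posterior ∝ prior × likelihood. Numerator for I: 0.5·0.0446797 = 0.0223398.
Normalizing constant: 0.5·0.0446797 + 0.5·0.0420776 = 0.0433786.
P(I | observation) = 0.0223398 / 0.0433786 = 0.514996.

0.5150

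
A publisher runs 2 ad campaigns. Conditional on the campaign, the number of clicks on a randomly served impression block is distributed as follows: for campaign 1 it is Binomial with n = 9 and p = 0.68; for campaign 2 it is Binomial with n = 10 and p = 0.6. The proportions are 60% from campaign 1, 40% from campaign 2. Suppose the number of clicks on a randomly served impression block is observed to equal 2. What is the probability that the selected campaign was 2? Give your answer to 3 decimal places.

0.553

Likelihoods P(X=2 | ·): 1: 0.00571966; 2: 0.0106168.
Posterior ∝ prior × likelihood. Numerator for 2: 0.4·0.0106168 = 0.00424673.
Normalizing constant: 0.6·0.00571966 + 0.4·0.0106168 = 0.00767853.
P(2 | observation) = 0.00424673 / 0.00767853 = 0.553066.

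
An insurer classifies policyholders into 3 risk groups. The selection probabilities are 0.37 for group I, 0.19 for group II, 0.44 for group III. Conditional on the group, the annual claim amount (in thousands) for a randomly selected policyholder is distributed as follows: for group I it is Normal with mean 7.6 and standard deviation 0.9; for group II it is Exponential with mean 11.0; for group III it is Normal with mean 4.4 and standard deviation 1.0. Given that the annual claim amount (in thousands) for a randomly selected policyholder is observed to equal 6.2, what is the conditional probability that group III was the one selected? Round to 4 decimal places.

Likelihoods f(6.2 | ·): I: 0.132198; II: 0.0517396; III: 0.0789502.
Posterior ∝ prior × likelihood. Numerator for III: 0.44·0.0789502 = 0.0347381.
Normalizing constant: 0.37·0.132198 + 0.19·0.0517396 + 0.44·0.0789502 = 0.0934819.
P(III | observation) = 0.0347381 / 0.0934819 = 0.371602.

0.3716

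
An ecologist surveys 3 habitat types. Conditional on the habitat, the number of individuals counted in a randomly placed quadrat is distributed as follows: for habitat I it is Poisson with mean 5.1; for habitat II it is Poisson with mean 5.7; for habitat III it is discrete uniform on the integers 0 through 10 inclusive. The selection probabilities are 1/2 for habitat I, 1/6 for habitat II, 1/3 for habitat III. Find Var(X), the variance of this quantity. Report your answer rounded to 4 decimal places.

Per component, I: μ=5.1, E[X²]=31.11; II: μ=5.7, E[X²]=38.19; III: μ=5, E[X²]=35.
E[X] = 0.5·5.1 + 0.166667·5.7 + 0.333333·5 = 5.16667.
E[X²] = 0.5·31.11 + 0.166667·38.19 + 0.333333·35 = 33.5867.
Var(X) = E[X²] − (E[X])² = 33.5867 − 26.6944 = 6.89222.

6.8922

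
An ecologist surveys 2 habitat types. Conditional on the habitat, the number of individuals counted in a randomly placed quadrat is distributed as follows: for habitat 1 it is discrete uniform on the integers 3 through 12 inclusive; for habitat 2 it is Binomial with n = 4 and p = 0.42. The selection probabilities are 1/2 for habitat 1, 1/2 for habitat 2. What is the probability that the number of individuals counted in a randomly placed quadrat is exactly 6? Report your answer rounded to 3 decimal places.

Conditional on each habitat, P(X = 6): 1: 0.1; 2: 0.
By total probability, P(X = 6) = 0.5·0.1 + 0.5·0 = 0.05.

0.050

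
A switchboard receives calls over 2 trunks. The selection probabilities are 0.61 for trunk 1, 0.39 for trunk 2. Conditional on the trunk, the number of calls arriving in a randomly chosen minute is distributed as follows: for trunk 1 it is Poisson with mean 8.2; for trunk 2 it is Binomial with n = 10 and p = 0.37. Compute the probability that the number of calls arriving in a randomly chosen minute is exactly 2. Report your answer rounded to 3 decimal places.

0.065

Conditional on each trunk, P(X = 2): 1: 0.00923385; 2: 0.152876.
By total probability, P(X = 2) = 0.61·0.00923385 + 0.39·0.152876 = 0.0652544.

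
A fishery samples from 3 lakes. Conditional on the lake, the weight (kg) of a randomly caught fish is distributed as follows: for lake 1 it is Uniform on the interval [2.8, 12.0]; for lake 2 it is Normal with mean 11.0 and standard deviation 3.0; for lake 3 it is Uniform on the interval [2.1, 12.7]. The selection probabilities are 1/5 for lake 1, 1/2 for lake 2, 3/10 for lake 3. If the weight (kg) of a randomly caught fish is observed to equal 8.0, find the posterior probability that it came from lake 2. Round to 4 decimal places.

0.4463

Likelihoods f(8.0 | ·): 1: 0.108696; 2: 0.0806569; 3: 0.0943396.
Posterior ∝ prior × likelihood. Numerator for 2: 0.5·0.0806569 = 0.0403285.
Normalizing constant: 0.2·0.108696 + 0.5·0.0806569 + 0.3·0.0943396 = 0.0903695.
P(2 | observation) = 0.0403285 / 0.0903695 = 0.446262.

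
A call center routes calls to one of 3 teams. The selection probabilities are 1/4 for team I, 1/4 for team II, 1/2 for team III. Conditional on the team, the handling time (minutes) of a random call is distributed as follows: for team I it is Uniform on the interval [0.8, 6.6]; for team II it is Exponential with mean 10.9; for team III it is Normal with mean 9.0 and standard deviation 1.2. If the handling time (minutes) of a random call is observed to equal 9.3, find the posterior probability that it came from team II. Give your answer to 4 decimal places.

Likelihoods f(9.3 | ·): I: 0; II: 0.0390867; III: 0.322223.
Posterior ∝ prior × likelihood. Numerator for II: 0.25·0.0390867 = 0.00977167.
Normalizing constant: 0.25·0 + 0.25·0.0390867 + 0.5·0.322223 = 0.170883.
P(II | observation) = 0.00977167 / 0.170883 = 0.0571833.

0.0572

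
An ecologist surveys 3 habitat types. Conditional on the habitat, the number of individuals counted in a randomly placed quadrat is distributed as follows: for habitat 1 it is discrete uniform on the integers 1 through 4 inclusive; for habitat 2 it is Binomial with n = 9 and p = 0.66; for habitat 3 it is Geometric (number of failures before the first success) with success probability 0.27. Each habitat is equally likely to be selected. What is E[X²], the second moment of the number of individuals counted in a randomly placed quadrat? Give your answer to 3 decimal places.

20.709

For each component E[X²] = Var + (mean)², giving 1: 7.5; 2: 37.3032; 3: 17.3237.
Overall E[X²] = 0.333333·7.5 + 0.333333·37.3032 + 0.333333·17.3237 = 20.709.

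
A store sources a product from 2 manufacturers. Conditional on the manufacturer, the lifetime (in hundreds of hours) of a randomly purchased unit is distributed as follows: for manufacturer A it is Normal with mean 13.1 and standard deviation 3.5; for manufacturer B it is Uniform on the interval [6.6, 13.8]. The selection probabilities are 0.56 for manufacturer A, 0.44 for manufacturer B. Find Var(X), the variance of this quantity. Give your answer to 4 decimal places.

10.8330

Per component, A: μ=13.1, E[X²]=183.86; B: μ=10.2, E[X²]=108.36.
E[X] = 0.56·13.1 + 0.44·10.2 = 11.824.
E[X²] = 0.56·183.86 + 0.44·108.36 = 150.64.
Var(X) = E[X²] − (E[X])² = 150.64 − 139.807 = 10.833.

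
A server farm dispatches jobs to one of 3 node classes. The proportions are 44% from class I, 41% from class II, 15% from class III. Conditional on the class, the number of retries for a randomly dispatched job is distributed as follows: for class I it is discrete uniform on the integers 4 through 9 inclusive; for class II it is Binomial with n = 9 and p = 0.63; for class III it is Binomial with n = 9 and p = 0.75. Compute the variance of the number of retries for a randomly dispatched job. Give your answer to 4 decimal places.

Per component, I: μ=6.5, E[X²]=45.1667; II: μ=5.67, E[X²]=34.2468; III: μ=6.75, E[X²]=47.25.
E[X] = 0.44·6.5 + 0.41·5.67 + 0.15·6.75 = 6.1972.
E[X²] = 0.44·45.1667 + 0.41·34.2468 + 0.15·47.25 = 41.002.
Var(X) = E[X²] − (E[X])² = 41.002 − 38.4053 = 2.59673.

2.5967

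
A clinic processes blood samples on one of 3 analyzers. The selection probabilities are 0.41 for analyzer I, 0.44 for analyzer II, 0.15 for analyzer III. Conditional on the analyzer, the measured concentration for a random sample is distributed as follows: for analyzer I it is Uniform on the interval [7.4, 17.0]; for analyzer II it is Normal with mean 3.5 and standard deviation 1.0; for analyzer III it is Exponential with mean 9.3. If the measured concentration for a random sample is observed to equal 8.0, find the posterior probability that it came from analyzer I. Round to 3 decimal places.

0.862

Likelihoods f(8.0 | ·): I: 0.104167; II: 1.59837e-05; III: 0.0454915.
Posterior ∝ prior × likelihood. Numerator for I: 0.41·0.104167 = 0.0427083.
Normalizing constant: 0.41·0.104167 + 0.44·1.59837e-05 + 0.15·0.0454915 = 0.0495391.
P(I | observation) = 0.0427083 / 0.0495391 = 0.862114.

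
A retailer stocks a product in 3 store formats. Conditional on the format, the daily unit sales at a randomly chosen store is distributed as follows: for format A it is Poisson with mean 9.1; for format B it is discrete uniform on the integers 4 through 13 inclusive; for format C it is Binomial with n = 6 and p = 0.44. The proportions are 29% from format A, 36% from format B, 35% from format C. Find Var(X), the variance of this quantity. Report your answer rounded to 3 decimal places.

Per component, A: μ=9.1, E[X²]=91.91; B: μ=8.5, E[X²]=80.5; C: μ=2.64, E[X²]=8.448.
E[X] = 0.29·9.1 + 0.36·8.5 + 0.35·2.64 = 6.623.
E[X²] = 0.29·91.91 + 0.36·80.5 + 0.35·8.448 = 58.5907.
Var(X) = E[X²] − (E[X])² = 58.5907 − 43.8641 = 14.7266.

14.727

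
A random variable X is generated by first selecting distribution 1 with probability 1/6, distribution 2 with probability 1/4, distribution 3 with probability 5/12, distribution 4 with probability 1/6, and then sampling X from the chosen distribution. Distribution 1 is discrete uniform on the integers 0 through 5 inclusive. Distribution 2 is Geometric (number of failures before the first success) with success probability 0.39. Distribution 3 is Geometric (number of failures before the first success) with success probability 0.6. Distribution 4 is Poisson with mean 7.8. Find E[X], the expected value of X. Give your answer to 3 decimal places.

2.385

Component means — 1: 2.5; 2: 1.5641; 3: 0.666667; 4: 7.8.
E[X] = 0.166667·2.5 + 0.25·1.5641 + 0.416667·0.666667 + 0.166667·7.8 = 2.38547.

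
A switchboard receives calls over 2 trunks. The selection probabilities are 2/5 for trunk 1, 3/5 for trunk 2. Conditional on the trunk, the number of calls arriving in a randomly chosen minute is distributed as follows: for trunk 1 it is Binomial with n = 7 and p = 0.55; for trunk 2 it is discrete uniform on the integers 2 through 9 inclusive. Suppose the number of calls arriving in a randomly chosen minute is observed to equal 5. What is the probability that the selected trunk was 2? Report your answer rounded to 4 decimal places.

0.4670

Likelihoods P(X=5 | ·): 1: 0.214022; 2: 0.125.
Posterior ∝ prior × likelihood. Numerator for 2: 0.6·0.125 = 0.075.
Normalizing constant: 0.4·0.214022 + 0.6·0.125 = 0.160609.
P(2 | observation) = 0.075 / 0.160609 = 0.466974.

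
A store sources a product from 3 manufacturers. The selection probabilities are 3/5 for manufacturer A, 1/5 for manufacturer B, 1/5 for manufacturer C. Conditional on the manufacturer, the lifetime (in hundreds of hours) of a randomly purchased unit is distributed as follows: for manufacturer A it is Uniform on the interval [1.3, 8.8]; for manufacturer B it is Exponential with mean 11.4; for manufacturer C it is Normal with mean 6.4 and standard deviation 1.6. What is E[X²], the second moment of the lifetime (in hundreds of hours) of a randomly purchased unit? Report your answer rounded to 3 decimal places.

78.802

For each component E[X²] = Var + (mean)², giving A: 30.19; B: 259.92; C: 43.52.
Overall E[X²] = 0.6·30.19 + 0.2·259.92 + 0.2·43.52 = 78.802.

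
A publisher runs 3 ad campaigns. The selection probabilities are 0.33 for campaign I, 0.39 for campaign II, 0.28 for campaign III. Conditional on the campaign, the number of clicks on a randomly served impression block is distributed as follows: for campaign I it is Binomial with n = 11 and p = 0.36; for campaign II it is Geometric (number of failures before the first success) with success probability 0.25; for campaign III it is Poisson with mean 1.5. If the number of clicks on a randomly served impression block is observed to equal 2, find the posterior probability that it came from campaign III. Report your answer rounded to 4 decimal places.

Likelihoods P(X=2 | ·): I: 0.128407; II: 0.140625; III: 0.251021.
Posterior ∝ prior × likelihood. Numerator for III: 0.28·0.251021 = 0.070286.
Normalizing constant: 0.33·0.128407 + 0.39·0.140625 + 0.28·0.251021 = 0.167504.
P(III | observation) = 0.070286 / 0.167504 = 0.419608.

0.4196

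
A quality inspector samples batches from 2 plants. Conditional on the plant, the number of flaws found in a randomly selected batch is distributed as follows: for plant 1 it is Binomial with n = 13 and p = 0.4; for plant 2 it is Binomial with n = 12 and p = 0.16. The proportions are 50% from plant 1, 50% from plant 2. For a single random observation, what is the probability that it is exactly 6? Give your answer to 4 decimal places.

0.1011

Conditional on each plant, P(X = 6): 1: 0.19676; 2: 0.00544587.
By total probability, P(X = 6) = 0.5·0.19676 + 0.5·0.00544587 = 0.101103.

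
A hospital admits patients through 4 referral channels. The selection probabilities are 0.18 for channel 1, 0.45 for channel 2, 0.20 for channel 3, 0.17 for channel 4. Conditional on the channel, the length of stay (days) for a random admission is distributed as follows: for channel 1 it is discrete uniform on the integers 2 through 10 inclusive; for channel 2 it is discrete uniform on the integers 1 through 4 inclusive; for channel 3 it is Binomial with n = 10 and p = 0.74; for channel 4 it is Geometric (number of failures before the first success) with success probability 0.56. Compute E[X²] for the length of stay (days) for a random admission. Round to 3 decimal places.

22.735

For each component E[X²] = Var + (mean)², giving 1: 42.6667; 2: 7.5; 3: 56.684; 4: 2.02041.
Overall E[X²] = 0.18·42.6667 + 0.45·7.5 + 0.2·56.684 + 0.17·2.02041 = 22.7353.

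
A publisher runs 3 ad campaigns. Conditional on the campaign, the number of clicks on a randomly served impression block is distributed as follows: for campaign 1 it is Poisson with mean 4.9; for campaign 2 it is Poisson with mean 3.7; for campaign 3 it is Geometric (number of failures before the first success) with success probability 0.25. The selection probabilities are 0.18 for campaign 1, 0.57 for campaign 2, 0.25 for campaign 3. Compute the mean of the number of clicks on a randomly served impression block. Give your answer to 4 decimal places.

3.7410

Component means — 1: 4.9; 2: 3.7; 3: 3.
E[X] = 0.18·4.9 + 0.57·3.7 + 0.25·3 = 3.741.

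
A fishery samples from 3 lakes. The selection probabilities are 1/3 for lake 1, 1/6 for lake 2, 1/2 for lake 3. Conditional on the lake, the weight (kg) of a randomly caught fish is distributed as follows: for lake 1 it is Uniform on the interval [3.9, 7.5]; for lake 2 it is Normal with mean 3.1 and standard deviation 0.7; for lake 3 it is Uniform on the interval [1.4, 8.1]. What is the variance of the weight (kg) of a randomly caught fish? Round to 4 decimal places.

Per component, 1: μ=5.7, E[X²]=33.57; 2: μ=3.1, E[X²]=10.1; 3: μ=4.75, E[X²]=26.3033.
E[X] = 0.333333·5.7 + 0.166667·3.1 + 0.5·4.75 = 4.79167.
E[X²] = 0.333333·33.57 + 0.166667·10.1 + 0.5·26.3033 = 26.025.
Var(X) = E[X²] − (E[X])² = 26.025 − 22.9601 = 3.06493.

3.0649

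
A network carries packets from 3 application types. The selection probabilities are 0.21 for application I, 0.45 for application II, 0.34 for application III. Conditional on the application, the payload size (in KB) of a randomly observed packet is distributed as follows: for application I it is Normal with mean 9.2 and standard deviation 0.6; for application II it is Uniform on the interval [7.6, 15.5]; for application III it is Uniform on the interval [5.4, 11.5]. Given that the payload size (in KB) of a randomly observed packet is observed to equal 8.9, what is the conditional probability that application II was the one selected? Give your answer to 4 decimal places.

Likelihoods f(8.9 | ·): I: 0.586776; II: 0.126582; III: 0.163934.
Posterior ∝ prior × likelihood. Numerator for II: 0.45·0.126582 = 0.056962.
Normalizing constant: 0.21·0.586776 + 0.45·0.126582 + 0.34·0.163934 = 0.235923.
P(II | observation) = 0.056962 / 0.235923 = 0.241444.

0.2414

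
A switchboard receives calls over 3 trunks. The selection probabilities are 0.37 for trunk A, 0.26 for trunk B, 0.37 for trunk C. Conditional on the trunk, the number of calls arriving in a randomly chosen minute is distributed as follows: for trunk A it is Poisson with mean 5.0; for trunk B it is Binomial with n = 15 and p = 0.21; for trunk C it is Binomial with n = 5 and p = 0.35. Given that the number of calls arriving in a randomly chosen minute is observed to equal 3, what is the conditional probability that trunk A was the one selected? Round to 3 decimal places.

Likelihoods P(X=3 | ·): A: 0.140374; B: 0.248997; C: 0.181147.
Posterior ∝ prior × likelihood. Numerator for A: 0.37·0.140374 = 0.0519383.
Normalizing constant: 0.37·0.140374 + 0.26·0.248997 + 0.37·0.181147 = 0.183702.
P(A | observation) = 0.0519383 / 0.183702 = 0.282732.

0.283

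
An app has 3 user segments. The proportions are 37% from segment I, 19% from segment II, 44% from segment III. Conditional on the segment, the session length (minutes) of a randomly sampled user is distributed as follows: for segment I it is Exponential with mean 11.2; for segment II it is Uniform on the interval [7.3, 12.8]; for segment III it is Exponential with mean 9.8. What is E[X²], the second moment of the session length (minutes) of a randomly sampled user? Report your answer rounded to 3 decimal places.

For each component E[X²] = Var + (mean)², giving I: 250.88; II: 103.523; III: 192.08.
Overall E[X²] = 0.37·250.88 + 0.19·103.523 + 0.44·192.08 = 197.01.

197.010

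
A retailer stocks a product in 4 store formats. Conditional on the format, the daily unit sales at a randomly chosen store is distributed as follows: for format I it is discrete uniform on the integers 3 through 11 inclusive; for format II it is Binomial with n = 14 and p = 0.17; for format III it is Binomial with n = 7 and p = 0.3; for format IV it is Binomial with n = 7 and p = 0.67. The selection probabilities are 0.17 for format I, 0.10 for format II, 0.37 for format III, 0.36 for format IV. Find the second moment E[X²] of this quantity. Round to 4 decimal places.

20.8787

For each component E[X²] = Var + (mean)², giving I: 55.6667; II: 7.6398; III: 5.88; IV: 23.5438.
Overall E[X²] = 0.17·55.6667 + 0.1·7.6398 + 0.37·5.88 + 0.36·23.5438 = 20.8787.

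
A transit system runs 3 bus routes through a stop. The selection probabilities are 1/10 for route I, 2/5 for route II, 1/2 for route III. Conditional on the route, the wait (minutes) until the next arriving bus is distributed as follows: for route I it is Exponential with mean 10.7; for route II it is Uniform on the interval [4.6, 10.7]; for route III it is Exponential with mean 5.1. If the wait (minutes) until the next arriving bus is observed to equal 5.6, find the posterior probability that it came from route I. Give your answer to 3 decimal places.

Likelihoods f(5.6 | ·): I: 0.055376; II: 0.163934; III: 0.0653969.
Posterior ∝ prior × likelihood. Numerator for I: 0.1·0.055376 = 0.0055376.
Normalizing constant: 0.1·0.055376 + 0.4·0.163934 + 0.5·0.0653969 = 0.10381.
P(I | observation) = 0.0055376 / 0.10381 = 0.0533437.

0.053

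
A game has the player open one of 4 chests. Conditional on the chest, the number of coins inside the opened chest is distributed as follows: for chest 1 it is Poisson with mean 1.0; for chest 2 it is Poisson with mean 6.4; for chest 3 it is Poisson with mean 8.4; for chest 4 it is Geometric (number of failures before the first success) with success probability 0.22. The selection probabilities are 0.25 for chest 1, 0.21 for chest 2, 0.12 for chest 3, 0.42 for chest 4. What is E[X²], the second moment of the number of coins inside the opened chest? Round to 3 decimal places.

31.969

For each component E[X²] = Var + (mean)², giving 1: 2; 2: 47.36; 3: 78.96; 4: 28.686.
Overall E[X²] = 0.25·2 + 0.21·47.36 + 0.12·78.96 + 0.42·28.686 = 31.9689.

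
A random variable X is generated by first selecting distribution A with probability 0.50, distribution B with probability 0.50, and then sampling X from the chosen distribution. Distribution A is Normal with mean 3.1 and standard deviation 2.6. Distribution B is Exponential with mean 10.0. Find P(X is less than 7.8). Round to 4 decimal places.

Conditional on each component, P(X < 7.8): A: 0.964673; B: 0.541594.
By total probability, P(X < 7.8) = 0.5·0.964673 + 0.5·0.541594 = 0.753133.

0.7531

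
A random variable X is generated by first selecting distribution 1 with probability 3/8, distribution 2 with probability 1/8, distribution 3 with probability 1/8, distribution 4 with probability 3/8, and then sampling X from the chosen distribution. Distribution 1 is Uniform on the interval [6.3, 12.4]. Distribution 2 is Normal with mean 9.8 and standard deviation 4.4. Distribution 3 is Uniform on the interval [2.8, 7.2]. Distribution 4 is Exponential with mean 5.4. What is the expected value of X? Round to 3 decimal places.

7.381

Component means — 1: 9.35; 2: 9.8; 3: 5; 4: 5.4.
E[X] = 0.375·9.35 + 0.125·9.8 + 0.125·5 + 0.375·5.4 = 7.38125.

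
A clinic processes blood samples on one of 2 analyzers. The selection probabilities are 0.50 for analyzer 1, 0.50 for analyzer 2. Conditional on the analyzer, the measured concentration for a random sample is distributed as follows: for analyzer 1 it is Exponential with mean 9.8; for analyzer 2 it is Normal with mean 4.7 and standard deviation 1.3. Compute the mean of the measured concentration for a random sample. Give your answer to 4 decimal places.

7.2500

Component means — 1: 9.8; 2: 4.7.
E[X] = 0.5·9.8 + 0.5·4.7 = 7.25.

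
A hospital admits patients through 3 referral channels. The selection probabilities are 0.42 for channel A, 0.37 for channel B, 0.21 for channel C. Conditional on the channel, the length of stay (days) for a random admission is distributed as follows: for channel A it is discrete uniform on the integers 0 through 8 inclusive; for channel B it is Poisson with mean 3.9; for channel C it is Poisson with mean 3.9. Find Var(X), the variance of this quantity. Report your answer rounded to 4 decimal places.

5.0644

Per component, A: μ=4, E[X²]=22.6667; B: μ=3.9, E[X²]=19.11; C: μ=3.9, E[X²]=19.11.
E[X] = 0.42·4 + 0.37·3.9 + 0.21·3.9 = 3.942.
E[X²] = 0.42·22.6667 + 0.37·19.11 + 0.21·19.11 = 20.6038.
Var(X) = E[X²] − (E[X])² = 20.6038 − 15.5394 = 5.06444.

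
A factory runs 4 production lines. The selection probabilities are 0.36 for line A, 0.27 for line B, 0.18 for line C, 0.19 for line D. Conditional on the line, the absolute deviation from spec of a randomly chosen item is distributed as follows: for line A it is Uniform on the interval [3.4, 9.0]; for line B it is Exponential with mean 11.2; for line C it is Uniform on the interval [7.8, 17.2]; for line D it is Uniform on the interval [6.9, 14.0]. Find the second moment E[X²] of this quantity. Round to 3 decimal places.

133.514

For each component E[X²] = Var + (mean)², giving A: 41.0533; B: 250.88; C: 163.613; D: 113.403.
Overall E[X²] = 0.36·41.0533 + 0.27·250.88 + 0.18·163.613 + 0.19·113.403 = 133.514.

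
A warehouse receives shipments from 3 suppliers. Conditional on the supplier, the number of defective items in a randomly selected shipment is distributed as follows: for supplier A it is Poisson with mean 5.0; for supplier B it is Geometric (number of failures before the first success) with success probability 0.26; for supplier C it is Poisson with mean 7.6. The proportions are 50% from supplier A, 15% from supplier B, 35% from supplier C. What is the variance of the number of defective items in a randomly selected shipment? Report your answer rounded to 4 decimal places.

9.5194

Per component, A: μ=5, E[X²]=30; B: μ=2.84615, E[X²]=19.0473; C: μ=7.6, E[X²]=65.36.
E[X] = 0.5·5 + 0.15·2.84615 + 0.35·7.6 = 5.58692.
E[X²] = 0.5·30 + 0.15·19.0473 + 0.35·65.36 = 40.7331.
Var(X) = E[X²] − (E[X])² = 40.7331 − 31.2137 = 9.51939.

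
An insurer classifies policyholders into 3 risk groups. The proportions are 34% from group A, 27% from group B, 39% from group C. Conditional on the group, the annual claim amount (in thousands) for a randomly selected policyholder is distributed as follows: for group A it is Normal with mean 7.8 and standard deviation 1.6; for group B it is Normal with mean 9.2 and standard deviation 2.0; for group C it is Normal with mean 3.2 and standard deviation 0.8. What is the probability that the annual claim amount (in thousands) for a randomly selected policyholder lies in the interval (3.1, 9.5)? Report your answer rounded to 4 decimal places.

Conditional on each group, P(3.1 < X < 9.5): A: 0.854341; B: 0.558473; C: 0.549738.
By total probability, P(3.1 < X < 9.5) = 0.34·0.854341 + 0.27·0.558473 + 0.39·0.549738 = 0.655662.

0.6557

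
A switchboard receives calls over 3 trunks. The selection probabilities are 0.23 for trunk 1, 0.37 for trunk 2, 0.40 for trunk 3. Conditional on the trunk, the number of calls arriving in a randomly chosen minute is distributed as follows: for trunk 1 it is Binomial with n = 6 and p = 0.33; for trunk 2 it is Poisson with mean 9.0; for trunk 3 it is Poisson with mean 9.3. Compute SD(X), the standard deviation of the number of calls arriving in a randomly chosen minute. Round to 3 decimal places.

4.061

Per component, 1: μ=1.98, E[X²]=5.247; 2: μ=9, E[X²]=90; 3: μ=9.3, E[X²]=95.79.
E[X] = 0.23·1.98 + 0.37·9 + 0.4·9.3 = 7.5054.
E[X²] = 0.23·5.247 + 0.37·90 + 0.4·95.79 = 72.8228.
Var(X) = E[X²] − (E[X])² = 72.8228 − 56.331 = 16.4918.
SD(X) = √16.4918 = 4.06101.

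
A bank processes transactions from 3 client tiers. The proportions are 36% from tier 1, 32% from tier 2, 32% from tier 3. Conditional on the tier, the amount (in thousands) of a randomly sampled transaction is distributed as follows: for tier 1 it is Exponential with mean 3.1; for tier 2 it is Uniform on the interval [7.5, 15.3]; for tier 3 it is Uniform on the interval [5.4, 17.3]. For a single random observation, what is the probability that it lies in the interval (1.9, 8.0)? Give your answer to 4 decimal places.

Conditional on each tier, P(1.9 < X < 8.0): 1: 0.466051; 2: 0.0641026; 3: 0.218487.
By total probability, P(1.9 < X < 8.0) = 0.36·0.466051 + 0.32·0.0641026 + 0.32·0.218487 = 0.258207.

0.2582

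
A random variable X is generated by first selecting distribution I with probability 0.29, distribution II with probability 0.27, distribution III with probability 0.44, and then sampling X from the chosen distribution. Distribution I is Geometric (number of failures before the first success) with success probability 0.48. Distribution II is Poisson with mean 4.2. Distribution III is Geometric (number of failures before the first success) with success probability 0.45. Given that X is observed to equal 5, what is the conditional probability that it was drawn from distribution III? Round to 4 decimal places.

Likelihoods P(X=5 | ·): I: 0.0182498; II: 0.163316; III: 0.0226478.
Posterior ∝ prior × likelihood. Numerator for III: 0.44·0.0226478 = 0.00996503.
Normalizing constant: 0.29·0.0182498 + 0.27·0.163316 + 0.44·0.0226478 = 0.0593528.
P(III | observation) = 0.00996503 / 0.0593528 = 0.167895.

0.1679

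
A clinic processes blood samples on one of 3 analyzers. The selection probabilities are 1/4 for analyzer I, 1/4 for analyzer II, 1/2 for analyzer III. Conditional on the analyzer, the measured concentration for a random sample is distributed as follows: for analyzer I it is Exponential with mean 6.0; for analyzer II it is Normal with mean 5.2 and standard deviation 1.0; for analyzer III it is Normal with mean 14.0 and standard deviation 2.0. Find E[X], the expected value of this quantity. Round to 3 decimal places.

Component means — I: 6; II: 5.2; III: 14.
E[X] = 0.25·6 + 0.25·5.2 + 0.5·14 = 9.8.

9.800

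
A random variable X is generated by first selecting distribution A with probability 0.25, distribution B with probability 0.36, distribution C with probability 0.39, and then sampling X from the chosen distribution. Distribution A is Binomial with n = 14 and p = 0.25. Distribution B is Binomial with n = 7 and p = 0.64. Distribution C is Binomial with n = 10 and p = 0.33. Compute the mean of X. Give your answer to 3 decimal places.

3.775

Component means — A: 3.5; B: 4.48; C: 3.3.
E[X] = 0.25·3.5 + 0.36·4.48 + 0.39·3.3 = 3.7748.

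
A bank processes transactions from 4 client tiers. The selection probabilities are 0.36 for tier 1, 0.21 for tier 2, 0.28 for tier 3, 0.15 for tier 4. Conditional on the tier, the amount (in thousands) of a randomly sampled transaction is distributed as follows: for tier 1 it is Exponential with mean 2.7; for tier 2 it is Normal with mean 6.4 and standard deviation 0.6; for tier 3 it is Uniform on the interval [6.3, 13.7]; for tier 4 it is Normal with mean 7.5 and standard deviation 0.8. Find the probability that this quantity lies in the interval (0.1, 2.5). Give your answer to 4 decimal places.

Conditional on each tier, P(0.1 < X < 2.5): 1: 0.567476; 2: 4.016e-11; 3: 0; 4: 2.05226e-10.
By total probability, P(0.1 < X < 2.5) = 0.36·0.567476 + 0.21·4.016e-11 + 0.28·0 + 0.15·2.05226e-10 = 0.204291.

0.2043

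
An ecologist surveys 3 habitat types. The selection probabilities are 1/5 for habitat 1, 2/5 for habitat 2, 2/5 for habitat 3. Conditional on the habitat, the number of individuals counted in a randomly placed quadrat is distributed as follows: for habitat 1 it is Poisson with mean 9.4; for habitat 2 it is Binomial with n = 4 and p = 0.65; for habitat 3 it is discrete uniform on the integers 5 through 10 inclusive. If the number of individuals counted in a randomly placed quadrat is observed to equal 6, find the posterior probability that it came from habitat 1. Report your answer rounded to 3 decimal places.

Likelihoods P(X=6 | ·): 1: 0.0792623; 2: 0; 3: 0.166667.
Posterior ∝ prior × likelihood. Numerator for 1: 0.2·0.0792623 = 0.0158525.
Normalizing constant: 0.2·0.0792623 + 0.4·0 + 0.4·0.166667 = 0.0825191.
P(1 | observation) = 0.0158525 / 0.0825191 = 0.192106.

0.192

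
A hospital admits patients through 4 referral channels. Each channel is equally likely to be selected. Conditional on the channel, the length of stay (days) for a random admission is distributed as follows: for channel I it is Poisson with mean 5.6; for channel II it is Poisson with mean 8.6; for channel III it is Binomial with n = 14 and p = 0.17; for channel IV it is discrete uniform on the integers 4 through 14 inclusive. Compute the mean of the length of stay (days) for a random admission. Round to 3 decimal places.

6.395

Component means — I: 5.6; II: 8.6; III: 2.38; IV: 9.
E[X] = 0.25·5.6 + 0.25·8.6 + 0.25·2.38 + 0.25·9 = 6.395.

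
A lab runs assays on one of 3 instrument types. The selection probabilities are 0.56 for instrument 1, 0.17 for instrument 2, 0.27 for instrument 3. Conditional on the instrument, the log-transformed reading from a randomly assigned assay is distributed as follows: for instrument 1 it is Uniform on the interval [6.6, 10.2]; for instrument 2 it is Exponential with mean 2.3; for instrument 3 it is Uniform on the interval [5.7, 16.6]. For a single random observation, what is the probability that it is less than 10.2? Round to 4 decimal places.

0.8395

Conditional on each instrument, P(X < 10.2): 1: 1; 2: 0.988142; 3: 0.412844.
By total probability, P(X < 10.2) = 0.56·1 + 0.17·0.988142 + 0.27·0.412844 = 0.839452.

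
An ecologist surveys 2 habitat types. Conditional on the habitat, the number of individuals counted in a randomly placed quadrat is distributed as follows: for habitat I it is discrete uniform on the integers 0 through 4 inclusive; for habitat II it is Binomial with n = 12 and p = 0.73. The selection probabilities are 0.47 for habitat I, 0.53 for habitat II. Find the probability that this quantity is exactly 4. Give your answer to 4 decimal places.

0.0961

Conditional on each habitat, P(X = 4): I: 0.2; II: 0.00397015.
By total probability, P(X = 4) = 0.47·0.2 + 0.53·0.00397015 = 0.0961042.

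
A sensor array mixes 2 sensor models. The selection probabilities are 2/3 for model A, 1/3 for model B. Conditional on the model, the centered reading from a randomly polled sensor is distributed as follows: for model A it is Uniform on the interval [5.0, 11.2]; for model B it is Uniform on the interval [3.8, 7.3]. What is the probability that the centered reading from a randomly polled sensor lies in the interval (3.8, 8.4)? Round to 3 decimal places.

Conditional on each model, P(3.8 < X < 8.4): A: 0.548387; B: 1.
By total probability, P(3.8 < X < 8.4) = 0.666667·0.548387 + 0.333333·1 = 0.698925.

0.699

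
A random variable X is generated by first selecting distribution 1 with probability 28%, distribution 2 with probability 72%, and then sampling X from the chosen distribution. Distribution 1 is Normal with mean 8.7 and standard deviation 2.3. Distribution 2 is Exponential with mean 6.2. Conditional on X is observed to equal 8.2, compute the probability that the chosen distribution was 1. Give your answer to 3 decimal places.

0.605

Likelihoods f(8.2 | ·): 1: 0.169403; 2: 0.0429753.
Posterior ∝ prior × likelihood. Numerator for 1: 0.28·0.169403 = 0.0474327.
Normalizing constant: 0.28·0.169403 + 0.72·0.0429753 = 0.0783749.
P(1 | observation) = 0.0474327 / 0.0783749 = 0.605203.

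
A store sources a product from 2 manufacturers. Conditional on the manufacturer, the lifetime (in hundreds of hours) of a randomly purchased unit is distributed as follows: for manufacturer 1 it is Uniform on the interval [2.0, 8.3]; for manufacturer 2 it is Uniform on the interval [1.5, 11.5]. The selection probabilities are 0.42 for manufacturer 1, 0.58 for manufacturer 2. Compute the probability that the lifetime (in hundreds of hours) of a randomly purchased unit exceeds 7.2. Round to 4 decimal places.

Conditional on each manufacturer, P(X > 7.2): 1: 0.174603; 2: 0.43.
By total probability, P(X > 7.2) = 0.42·0.174603 + 0.58·0.43 = 0.322733.

0.3227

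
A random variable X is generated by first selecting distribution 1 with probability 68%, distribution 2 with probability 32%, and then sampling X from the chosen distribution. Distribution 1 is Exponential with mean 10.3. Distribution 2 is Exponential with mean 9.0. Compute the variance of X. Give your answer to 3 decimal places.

Per component, 1: μ=10.3, E[X²]=212.18; 2: μ=9, E[X²]=162.
E[X] = 0.68·10.3 + 0.32·9 = 9.884.
E[X²] = 0.68·212.18 + 0.32·162 = 196.122.
Var(X) = E[X²] − (E[X])² = 196.122 − 97.6935 = 98.4289.

98.429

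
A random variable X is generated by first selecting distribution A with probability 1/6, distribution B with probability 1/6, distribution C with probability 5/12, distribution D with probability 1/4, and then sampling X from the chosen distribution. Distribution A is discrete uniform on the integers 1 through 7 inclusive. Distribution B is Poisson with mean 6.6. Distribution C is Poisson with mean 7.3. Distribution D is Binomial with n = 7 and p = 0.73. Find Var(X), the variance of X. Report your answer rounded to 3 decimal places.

6.775

Per component, A: μ=4, E[X²]=20; B: μ=6.6, E[X²]=50.16; C: μ=7.3, E[X²]=60.59; D: μ=5.11, E[X²]=27.4918.
E[X] = 0.166667·4 + 0.166667·6.6 + 0.416667·7.3 + 0.25·5.11 = 6.08583.
E[X²] = 0.166667·20 + 0.166667·50.16 + 0.416667·60.59 + 0.25·27.4918 = 43.8121.
Var(X) = E[X²] − (E[X])² = 43.8121 − 37.0374 = 6.77475.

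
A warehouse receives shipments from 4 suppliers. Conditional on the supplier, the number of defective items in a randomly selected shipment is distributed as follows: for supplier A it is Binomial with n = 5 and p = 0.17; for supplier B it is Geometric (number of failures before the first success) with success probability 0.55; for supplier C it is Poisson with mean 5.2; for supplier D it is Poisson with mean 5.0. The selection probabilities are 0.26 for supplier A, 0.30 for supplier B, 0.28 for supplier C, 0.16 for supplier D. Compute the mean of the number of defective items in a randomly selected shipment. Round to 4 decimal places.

2.7225

Component means — A: 0.85; B: 0.818182; C: 5.2; D: 5.
E[X] = 0.26·0.85 + 0.3·0.818182 + 0.28·5.2 + 0.16·5 = 2.72245.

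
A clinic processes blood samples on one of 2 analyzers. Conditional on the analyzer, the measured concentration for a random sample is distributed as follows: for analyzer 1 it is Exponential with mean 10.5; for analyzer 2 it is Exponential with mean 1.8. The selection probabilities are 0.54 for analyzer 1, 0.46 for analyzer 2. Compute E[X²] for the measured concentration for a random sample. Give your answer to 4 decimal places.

122.0508

For each component E[X²] = Var + (mean)², giving 1: 220.5; 2: 6.48.
Overall E[X²] = 0.54·220.5 + 0.46·6.48 = 122.051.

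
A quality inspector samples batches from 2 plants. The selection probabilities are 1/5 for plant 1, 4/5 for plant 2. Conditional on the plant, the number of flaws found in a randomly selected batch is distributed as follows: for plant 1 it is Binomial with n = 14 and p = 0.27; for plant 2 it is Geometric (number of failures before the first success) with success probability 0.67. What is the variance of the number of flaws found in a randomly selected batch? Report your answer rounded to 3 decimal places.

Per component, 1: μ=3.78, E[X²]=17.0478; 2: μ=0.492537, E[X²]=0.977723.
E[X] = 0.2·3.78 + 0.8·0.492537 = 1.15003.
E[X²] = 0.2·17.0478 + 0.8·0.977723 = 4.19174.
Var(X) = E[X²] − (E[X])² = 4.19174 − 1.32257 = 2.86917.

2.869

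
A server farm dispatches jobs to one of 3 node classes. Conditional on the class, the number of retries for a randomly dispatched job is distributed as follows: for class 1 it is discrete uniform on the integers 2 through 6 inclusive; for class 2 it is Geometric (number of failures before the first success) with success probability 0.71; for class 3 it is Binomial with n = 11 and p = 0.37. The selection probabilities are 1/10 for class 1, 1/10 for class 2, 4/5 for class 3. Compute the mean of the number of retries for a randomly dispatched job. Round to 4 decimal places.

Component means — 1: 4; 2: 0.408451; 3: 4.07.
E[X] = 0.1·4 + 0.1·0.408451 + 0.8·4.07 = 3.69685.

3.6968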